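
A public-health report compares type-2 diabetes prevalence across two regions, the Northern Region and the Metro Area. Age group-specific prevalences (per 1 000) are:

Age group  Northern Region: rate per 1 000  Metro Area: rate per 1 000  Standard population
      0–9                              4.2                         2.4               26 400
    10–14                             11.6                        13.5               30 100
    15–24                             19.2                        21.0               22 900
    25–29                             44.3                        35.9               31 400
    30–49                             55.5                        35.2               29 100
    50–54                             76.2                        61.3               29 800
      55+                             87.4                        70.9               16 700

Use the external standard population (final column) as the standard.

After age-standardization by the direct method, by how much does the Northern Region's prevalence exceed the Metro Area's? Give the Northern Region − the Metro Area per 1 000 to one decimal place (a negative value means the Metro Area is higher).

8.2

Standard total = 186 400; weights = 0.1416, 0.1615, 0.1229, 0.1685, 0.1561, 0.1599, 0.0896.
The Northern Region: 0.1416×4.2 + 0.1615×11.6 + 0.1229×19.2 + 0.1685×44.3 + 0.1561×55.5 + 0.1599×76.2 + 0.0896×87.4 = 40.9664 per 1 000.
The Metro Area: 0.1416×2.4 + 0.1615×13.5 + 0.1229×21.0 + 0.1685×35.9 + 0.1561×35.2 + 0.1599×61.3 + 0.0896×70.9 = 32.7948 per 1 000.
Difference = 40.9664 − 32.7948 = 8.1715.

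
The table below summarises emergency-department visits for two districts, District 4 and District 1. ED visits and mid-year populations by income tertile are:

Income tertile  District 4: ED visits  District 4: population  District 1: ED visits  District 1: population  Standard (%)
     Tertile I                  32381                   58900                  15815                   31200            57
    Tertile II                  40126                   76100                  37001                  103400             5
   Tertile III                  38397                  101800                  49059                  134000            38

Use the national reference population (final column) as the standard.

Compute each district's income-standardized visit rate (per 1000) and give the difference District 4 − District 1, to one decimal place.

Income-specific rates per 1000 for District 4: 549.762, 527.280, 377.181.
For District 1: 506.891, 357.843, 366.112.
Standard weights: 0.57, 0.05, 0.38.
District 4: 0.5700×549.762 + 0.0500×527.280 + 0.3800×377.181 = 483.0572 per 1000.
District 1: 0.5700×506.891 + 0.0500×357.843 + 0.3800×366.112 = 445.9426 per 1000.
Difference = 483.0572 − 445.9426 = 37.1146.

37.1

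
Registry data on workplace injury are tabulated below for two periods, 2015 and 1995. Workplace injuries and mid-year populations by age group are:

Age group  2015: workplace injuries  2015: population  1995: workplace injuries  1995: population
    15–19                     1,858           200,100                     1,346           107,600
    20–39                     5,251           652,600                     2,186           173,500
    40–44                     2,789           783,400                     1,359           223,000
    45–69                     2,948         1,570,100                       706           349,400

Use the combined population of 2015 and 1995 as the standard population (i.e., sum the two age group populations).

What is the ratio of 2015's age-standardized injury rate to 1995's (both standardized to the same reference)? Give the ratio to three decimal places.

0.688

Age-specific rates per 10,000 for 2015: 92.85, 80.46, 35.60, 18.78.
For 1995: 125.09, 125.99, 60.94, 20.21.
Combined standard total = 4,059,700; weights = 0.0758, 0.2035, 0.2479, 0.4728.
2015: 0.0758×92.85 + 0.2035×80.46 + 0.2479×35.60 + 0.4728×18.78 = 41.1140 per 10,000.
1995: 0.0758×125.09 + 0.2035×125.99 + 0.2479×60.94 + 0.4728×20.21 = 59.7808 per 10,000.
Ratio = 41.1140 ÷ 59.7808 = 0.68775.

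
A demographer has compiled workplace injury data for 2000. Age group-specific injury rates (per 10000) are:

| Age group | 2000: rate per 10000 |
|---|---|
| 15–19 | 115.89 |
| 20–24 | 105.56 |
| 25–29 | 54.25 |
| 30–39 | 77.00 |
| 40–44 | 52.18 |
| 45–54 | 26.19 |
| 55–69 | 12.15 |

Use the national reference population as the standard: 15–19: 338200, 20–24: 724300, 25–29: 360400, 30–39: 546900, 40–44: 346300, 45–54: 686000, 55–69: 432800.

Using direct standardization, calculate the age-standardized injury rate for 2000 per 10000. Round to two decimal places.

Standard total = 3434900; weights = 0.0985, 0.2109, 0.1049, 0.1592, 0.1008, 0.1997, 0.1260.
Standardized rate: 0.0985×115.89 + 0.2109×105.56 + 0.1049×54.25 + 0.1592×77.00 + 0.1008×52.18 + 0.1997×26.19 + 0.1260×12.15 = 63.6435 per 10000.

63.64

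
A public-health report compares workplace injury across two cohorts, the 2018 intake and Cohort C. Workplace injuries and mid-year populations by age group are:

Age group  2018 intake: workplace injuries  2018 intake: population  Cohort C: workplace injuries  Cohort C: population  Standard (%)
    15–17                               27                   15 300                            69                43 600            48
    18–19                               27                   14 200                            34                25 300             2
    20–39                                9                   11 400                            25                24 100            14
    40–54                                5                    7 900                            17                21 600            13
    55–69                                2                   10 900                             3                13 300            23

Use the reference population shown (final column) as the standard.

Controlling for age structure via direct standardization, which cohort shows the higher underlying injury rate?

2018 intake

Age-specific rates per 10 000 for the 2018 intake: 17.65, 19.01, 7.89, 6.33, 1.83.
For Cohort C: 15.83, 13.44, 10.37, 7.87, 2.26.
Standard weights: 0.48, 0.02, 0.14, 0.13, 0.23.
The 2018 intake: 0.4800×17.65 + 0.0200×19.01 + 0.1400×7.89 + 0.1300×6.33 + 0.2300×1.83 = 11.2009 per 10 000.
Cohort C: 0.4800×15.83 + 0.0200×13.44 + 0.1400×10.37 + 0.1300×7.87 + 0.2300×2.26 = 10.8593 per 10 000.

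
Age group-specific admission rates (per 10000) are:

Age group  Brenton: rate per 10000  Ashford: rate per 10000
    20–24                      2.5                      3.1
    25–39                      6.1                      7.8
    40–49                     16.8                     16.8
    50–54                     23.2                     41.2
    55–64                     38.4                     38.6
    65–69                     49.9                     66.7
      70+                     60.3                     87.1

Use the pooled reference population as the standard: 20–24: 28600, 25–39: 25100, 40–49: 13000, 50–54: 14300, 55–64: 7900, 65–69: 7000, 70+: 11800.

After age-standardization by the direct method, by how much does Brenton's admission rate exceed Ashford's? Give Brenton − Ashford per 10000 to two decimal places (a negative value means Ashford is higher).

-6.99

Standard total = 107700; weights = 0.2656, 0.2331, 0.1207, 0.1328, 0.0734, 0.0650, 0.1096.
Brenton: 0.2656×2.5 + 0.2331×6.1 + 0.1207×16.8 + 0.1328×23.2 + 0.0734×38.4 + 0.0650×49.9 + 0.1096×60.3 = 19.8604 per 10000.
Ashford: 0.2656×3.1 + 0.2331×7.8 + 0.1207×16.8 + 0.1328×41.2 + 0.0734×38.6 + 0.0650×66.7 + 0.1096×87.1 = 26.8488 per 10000.
Difference = 19.8604 − 26.8488 = -6.9884.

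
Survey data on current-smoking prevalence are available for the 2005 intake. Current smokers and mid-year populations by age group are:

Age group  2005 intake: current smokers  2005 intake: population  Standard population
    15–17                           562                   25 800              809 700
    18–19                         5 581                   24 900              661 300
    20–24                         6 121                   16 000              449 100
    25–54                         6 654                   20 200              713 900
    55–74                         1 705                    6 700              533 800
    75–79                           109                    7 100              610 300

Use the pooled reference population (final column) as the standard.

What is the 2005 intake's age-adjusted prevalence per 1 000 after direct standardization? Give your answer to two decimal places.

Age-specific rates per 1 000 for the 2005 intake: 21.783, 224.137, 382.562, 329.406, 254.478, 15.352.
Standard total = 3 778 100; weights = 0.2143, 0.1750, 0.1189, 0.1890, 0.1413, 0.1615.
Standardized rate: 0.2143×21.783 + 0.1750×224.137 + 0.1189×382.562 + 0.1890×329.406 + 0.1413×254.478 + 0.1615×15.352 = 190.0533 per 1 000.

190.05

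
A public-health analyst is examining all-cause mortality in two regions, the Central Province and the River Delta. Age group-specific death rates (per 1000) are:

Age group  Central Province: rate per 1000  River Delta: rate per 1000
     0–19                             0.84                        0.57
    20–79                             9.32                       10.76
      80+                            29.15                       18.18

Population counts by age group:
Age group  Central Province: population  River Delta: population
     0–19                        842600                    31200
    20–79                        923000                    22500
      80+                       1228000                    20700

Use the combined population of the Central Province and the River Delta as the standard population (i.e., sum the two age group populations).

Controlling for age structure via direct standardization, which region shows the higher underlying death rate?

Central Province

Combined standard total = 3068000; weights = 0.2848, 0.3082, 0.4070.
The Central Province: 0.2848×0.84 + 0.3082×9.32 + 0.4070×29.15 = 14.9758 per 1000.
The River Delta: 0.2848×0.57 + 0.3082×10.76 + 0.4070×18.18 = 10.8778 per 1000.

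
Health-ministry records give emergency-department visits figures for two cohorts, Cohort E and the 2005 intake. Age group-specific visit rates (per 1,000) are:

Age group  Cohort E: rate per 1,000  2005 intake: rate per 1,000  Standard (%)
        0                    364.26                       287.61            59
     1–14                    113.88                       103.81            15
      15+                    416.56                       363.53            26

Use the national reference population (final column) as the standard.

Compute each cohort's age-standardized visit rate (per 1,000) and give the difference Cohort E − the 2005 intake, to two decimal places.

Standard weights: 0.59, 0.15, 0.26.
Cohort E: 0.5900×364.26 + 0.1500×113.88 + 0.2600×416.56 = 340.3010 per 1,000.
The 2005 intake: 0.5900×287.61 + 0.1500×103.81 + 0.2600×363.53 = 279.7792 per 1,000.
Difference = 340.3010 − 279.7792 = 60.5218.

60.52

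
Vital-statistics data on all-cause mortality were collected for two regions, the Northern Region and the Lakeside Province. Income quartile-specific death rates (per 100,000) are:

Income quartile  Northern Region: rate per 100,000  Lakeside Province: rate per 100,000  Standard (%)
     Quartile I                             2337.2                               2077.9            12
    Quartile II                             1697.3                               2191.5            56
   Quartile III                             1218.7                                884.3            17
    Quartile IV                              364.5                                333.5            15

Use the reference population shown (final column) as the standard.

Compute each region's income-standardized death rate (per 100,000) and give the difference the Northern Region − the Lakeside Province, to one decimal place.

Standard weights: 0.12, 0.56, 0.17, 0.15.
The Northern Region: 0.1200×2337.2 + 0.5600×1697.3 + 0.1700×1218.7 + 0.1500×364.5 = 1492.8060 per 100,000.
The Lakeside Province: 0.1200×2077.9 + 0.5600×2191.5 + 0.1700×884.3 + 0.1500×333.5 = 1676.9440 per 100,000.
Difference = 1492.8060 − 1676.9440 = -184.1380.

-184.1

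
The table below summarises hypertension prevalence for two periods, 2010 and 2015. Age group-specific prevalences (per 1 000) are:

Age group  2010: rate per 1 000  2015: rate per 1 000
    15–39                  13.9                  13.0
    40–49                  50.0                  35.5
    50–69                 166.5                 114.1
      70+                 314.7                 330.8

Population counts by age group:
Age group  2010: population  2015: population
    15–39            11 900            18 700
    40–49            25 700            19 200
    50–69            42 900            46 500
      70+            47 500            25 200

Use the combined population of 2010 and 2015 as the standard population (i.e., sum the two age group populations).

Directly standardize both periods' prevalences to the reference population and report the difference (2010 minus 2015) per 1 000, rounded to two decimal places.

17.65

Combined standard total = 237 600; weights = 0.1288, 0.1890, 0.3763, 0.3060.
2010: 0.1288×13.9 + 0.1890×50.0 + 0.3763×166.5 + 0.3060×314.7 = 170.1773 per 1 000.
2015: 0.1288×13.0 + 0.1890×35.5 + 0.3763×114.1 + 0.3060×330.8 = 152.5314 per 1 000.
Difference = 170.1773 − 152.5314 = 17.6460.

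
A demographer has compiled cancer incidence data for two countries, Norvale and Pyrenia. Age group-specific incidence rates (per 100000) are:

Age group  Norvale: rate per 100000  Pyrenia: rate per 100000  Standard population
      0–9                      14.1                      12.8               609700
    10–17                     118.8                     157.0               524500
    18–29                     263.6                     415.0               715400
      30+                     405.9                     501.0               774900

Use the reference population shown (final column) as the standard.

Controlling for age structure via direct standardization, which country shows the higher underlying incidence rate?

Standard total = 2624500; weights = 0.2323, 0.1998, 0.2726, 0.2953.
Norvale: 0.2323×14.1 + 0.1998×118.8 + 0.2726×263.6 + 0.2953×405.9 = 218.7155 per 100000.
Pyrenia: 0.2323×12.8 + 0.1998×157.0 + 0.2726×415.0 + 0.2953×501.0 = 295.3959 per 100000.

Pyrenia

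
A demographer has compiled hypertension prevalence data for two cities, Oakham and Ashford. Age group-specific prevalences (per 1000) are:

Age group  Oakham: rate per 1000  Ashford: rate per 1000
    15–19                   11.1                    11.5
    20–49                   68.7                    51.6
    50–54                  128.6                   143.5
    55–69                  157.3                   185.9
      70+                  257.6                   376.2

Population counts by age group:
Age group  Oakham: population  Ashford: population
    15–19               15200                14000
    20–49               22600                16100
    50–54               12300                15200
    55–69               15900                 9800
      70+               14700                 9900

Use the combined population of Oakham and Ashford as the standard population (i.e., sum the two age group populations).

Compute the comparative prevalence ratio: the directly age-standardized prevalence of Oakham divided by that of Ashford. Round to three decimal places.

Combined standard total = 145700; weights = 0.2004, 0.2656, 0.1887, 0.1764, 0.1688.
Oakham: 0.2004×11.1 + 0.2656×68.7 + 0.1887×128.6 + 0.1764×157.3 + 0.1688×257.6 = 115.9841 per 1000.
Ashford: 0.2004×11.5 + 0.2656×51.6 + 0.1887×143.5 + 0.1764×185.9 + 0.1688×376.2 = 139.4037 per 1000.
Ratio = 115.9841 ÷ 139.4037 = 0.83200.

0.832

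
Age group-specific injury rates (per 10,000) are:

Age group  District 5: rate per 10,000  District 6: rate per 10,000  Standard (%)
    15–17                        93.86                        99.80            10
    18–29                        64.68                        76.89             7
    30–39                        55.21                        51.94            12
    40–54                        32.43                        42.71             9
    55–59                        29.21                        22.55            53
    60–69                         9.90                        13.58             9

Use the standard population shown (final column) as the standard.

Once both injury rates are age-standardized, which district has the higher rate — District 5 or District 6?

Standard weights: 0.10, 0.07, 0.12, 0.09, 0.53, 0.09.
District 5: 0.1000×93.86 + 0.0700×64.68 + 0.1200×55.21 + 0.0900×32.43 + 0.5300×29.21 + 0.0900×9.90 = 39.8298 per 10,000.
District 6: 0.1000×99.80 + 0.0700×76.89 + 0.1200×51.94 + 0.0900×42.71 + 0.5300×22.55 + 0.0900×13.58 = 38.6127 per 10,000.

District 5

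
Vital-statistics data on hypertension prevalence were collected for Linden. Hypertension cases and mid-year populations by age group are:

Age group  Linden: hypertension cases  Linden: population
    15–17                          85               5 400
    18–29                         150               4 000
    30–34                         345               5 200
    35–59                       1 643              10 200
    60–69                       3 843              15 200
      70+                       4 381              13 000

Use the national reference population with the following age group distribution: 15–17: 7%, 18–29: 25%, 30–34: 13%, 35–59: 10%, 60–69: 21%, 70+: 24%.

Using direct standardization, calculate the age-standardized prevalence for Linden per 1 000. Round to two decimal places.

Age-specific rates per 1 000 for Linden: 15.741, 37.500, 66.346, 161.078, 252.829, 337.000.
Standard weights: 0.07, 0.25, 0.13, 0.10, 0.21, 0.24.
Standardized rate: 0.0700×15.741 + 0.2500×37.500 + 0.1300×66.346 + 0.1000×161.078 + 0.2100×252.829 + 0.2400×337.000 = 169.1838 per 1 000.

169.18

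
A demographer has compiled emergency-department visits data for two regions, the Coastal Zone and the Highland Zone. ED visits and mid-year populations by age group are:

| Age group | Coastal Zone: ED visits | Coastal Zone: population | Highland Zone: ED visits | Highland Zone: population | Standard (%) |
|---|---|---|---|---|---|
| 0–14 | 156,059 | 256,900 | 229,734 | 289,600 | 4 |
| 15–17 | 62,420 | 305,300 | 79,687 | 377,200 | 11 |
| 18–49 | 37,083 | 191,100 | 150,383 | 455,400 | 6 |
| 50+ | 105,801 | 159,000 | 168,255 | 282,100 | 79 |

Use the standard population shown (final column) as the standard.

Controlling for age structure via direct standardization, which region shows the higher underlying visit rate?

Coastal Zone

Age-specific rates per 1,000 for the Coastal Zone: 607.470, 204.455, 194.050, 665.415.
For the Highland Zone: 793.280, 211.259, 330.222, 596.437.
Standard weights: 0.04, 0.11, 0.06, 0.79.
The Coastal Zone: 0.0400×607.470 + 0.1100×204.455 + 0.0600×194.050 + 0.7900×665.415 = 584.1097 per 1,000.
The Highland Zone: 0.0400×793.280 + 0.1100×211.259 + 0.0600×330.222 + 0.7900×596.437 = 545.9686 per 1,000.
The crude rates (396.10 vs 447.24) would put the Highland Zone higher, but that reflects its age composition; once standardized to a common age structure, the Coastal Zone has the higher underlying rate.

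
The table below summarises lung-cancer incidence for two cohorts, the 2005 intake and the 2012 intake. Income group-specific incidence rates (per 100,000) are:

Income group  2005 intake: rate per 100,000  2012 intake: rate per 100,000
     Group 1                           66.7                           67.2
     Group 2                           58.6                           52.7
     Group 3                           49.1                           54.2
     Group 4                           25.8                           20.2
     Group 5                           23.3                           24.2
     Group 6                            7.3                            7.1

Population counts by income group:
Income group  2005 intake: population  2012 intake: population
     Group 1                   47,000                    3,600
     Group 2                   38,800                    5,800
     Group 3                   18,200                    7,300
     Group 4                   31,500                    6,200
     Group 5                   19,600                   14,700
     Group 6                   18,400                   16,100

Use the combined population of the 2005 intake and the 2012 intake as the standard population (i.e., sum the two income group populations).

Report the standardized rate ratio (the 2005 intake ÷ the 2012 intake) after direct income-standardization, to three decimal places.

1.033

Combined standard total = 227,200; weights = 0.2227, 0.1963, 0.1122, 0.1659, 0.1510, 0.1518.
The 2005 intake: 0.2227×66.7 + 0.1963×58.6 + 0.1122×49.1 + 0.1659×25.8 + 0.1510×23.3 + 0.1518×7.3 = 40.7761 per 100,000.
The 2012 intake: 0.2227×67.2 + 0.1963×52.7 + 0.1122×54.2 + 0.1659×20.2 + 0.1510×24.2 + 0.1518×7.1 = 39.4779 per 100,000.
Ratio = 40.7761 ÷ 39.4779 = 1.03288.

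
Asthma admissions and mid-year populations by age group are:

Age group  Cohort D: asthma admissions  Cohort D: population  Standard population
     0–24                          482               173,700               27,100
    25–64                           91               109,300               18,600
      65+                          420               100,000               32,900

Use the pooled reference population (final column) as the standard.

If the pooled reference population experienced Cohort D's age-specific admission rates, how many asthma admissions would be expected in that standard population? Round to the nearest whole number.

Age-specific rates per 10,000 for Cohort D: 27.75, 8.33, 42.00.
Expected asthma admissions = Σ (standard pop × age-specific rate ÷ 10,000)
= 27,100×27.75/10,000 + 18,600×8.33/10,000 + 32,900×42.00/10,000
= 75.20 + 15.49 + 138.18 = 228.87.

229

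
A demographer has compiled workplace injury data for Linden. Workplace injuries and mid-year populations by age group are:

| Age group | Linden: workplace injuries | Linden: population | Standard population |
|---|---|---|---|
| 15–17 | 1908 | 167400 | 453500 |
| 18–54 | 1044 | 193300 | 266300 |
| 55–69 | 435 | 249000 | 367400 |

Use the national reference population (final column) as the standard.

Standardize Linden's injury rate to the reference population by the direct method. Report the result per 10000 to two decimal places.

Age-specific rates per 10000 for Linden: 113.98, 54.01, 17.47.
Standard total = 1087200; weights = 0.4171, 0.2449, 0.3379.
Standardized rate: 0.4171×113.98 + 0.2449×54.01 + 0.3379×17.47 = 66.6762 per 10000.

66.68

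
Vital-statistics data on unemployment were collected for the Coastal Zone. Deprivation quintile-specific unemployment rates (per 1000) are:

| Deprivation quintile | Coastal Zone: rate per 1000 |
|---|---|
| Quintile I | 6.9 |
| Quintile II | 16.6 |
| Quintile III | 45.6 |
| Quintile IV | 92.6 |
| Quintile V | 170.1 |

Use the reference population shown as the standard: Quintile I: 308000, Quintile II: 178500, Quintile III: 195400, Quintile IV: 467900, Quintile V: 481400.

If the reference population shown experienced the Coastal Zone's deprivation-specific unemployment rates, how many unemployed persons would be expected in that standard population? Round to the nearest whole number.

Expected unemployed persons = Σ (standard pop × deprivation-specific rate ÷ 1000)
= 308000×6.9/1000 + 178500×16.6/1000 + 195400×45.6/1000 + 467900×92.6/1000 + 481400×170.1/1000
= 2125.20 + 2963.10 + 8910.24 + 43327.54 + 81886.14 = 139212.22.

139212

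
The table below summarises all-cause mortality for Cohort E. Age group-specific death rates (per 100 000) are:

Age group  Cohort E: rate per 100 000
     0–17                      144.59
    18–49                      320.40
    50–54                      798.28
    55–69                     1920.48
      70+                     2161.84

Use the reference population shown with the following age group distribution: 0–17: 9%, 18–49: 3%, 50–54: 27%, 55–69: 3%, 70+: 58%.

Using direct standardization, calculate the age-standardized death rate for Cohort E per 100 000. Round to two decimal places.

Standard weights: 0.09, 0.03, 0.27, 0.03, 0.58.
Standardized rate: 0.0900×144.59 + 0.0300×320.40 + 0.2700×798.28 + 0.0300×1920.48 + 0.5800×2161.84 = 1549.6423 per 100 000.

1549.64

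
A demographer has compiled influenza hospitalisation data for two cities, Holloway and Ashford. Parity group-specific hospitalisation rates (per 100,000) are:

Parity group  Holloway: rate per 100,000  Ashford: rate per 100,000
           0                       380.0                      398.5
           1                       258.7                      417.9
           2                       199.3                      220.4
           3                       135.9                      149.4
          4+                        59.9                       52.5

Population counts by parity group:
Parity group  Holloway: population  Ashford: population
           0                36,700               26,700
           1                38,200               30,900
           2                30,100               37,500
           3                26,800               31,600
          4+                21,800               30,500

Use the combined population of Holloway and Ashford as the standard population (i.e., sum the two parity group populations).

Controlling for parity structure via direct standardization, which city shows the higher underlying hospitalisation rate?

Ashford

Combined standard total = 310,800; weights = 0.2040, 0.2223, 0.2175, 0.1879, 0.1683.
Holloway: 0.2040×380.0 + 0.2223×258.7 + 0.2175×199.3 + 0.1879×135.9 + 0.1683×59.9 = 213.9967 per 100,000.
Ashford: 0.2040×398.5 + 0.2223×417.9 + 0.2175×220.4 + 0.1879×149.4 + 0.1683×52.5 = 259.0461 per 100,000.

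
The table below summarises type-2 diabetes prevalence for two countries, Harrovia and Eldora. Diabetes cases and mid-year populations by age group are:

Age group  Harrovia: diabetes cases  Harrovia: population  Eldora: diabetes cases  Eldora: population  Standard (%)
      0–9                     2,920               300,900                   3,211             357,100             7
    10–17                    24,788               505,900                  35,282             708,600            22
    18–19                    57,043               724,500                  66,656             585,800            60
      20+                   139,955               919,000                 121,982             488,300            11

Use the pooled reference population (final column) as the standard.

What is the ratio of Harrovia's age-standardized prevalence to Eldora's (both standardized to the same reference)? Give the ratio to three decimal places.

Age-specific rates per 1,000 for Harrovia: 9.704, 48.998, 78.734, 152.291.
For Eldora: 8.992, 49.791, 113.786, 249.810.
Standard weights: 0.07, 0.22, 0.60, 0.11.
Harrovia: 0.0700×9.704 + 0.2200×48.998 + 0.6000×78.734 + 0.1100×152.291 = 75.4514 per 1,000.
Eldora: 0.0700×8.992 + 0.2200×49.791 + 0.6000×113.786 + 0.1100×249.810 = 107.3343 per 1,000.
Ratio = 75.4514 ÷ 107.3343 = 0.70296.

0.703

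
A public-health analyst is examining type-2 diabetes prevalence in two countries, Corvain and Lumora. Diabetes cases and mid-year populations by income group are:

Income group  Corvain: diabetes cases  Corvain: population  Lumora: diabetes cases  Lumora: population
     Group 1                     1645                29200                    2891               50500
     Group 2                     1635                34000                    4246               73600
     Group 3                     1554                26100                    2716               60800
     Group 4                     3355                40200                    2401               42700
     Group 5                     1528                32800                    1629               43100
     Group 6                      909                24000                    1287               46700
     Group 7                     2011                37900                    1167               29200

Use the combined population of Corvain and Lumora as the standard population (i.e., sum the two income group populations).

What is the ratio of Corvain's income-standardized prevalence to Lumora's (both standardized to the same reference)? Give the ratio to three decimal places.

Income-specific rates per 1000 for Corvain: 56.336, 48.088, 59.540, 83.458, 46.585, 37.875, 53.061.
For Lumora: 57.248, 57.690, 44.671, 56.230, 37.796, 27.559, 39.966.
Combined standard total = 570800; weights = 0.1396, 0.1885, 0.1522, 0.1452, 0.1330, 0.1239, 0.1176.
Corvain: 0.1396×56.336 + 0.1885×48.088 + 0.1522×59.540 + 0.1452×83.458 + 0.1330×46.585 + 0.1239×37.875 + 0.1176×53.061 = 55.2398 per 1000.
Lumora: 0.1396×57.248 + 0.1885×57.690 + 0.1522×44.671 + 0.1452×56.230 + 0.1330×37.796 + 0.1239×27.559 + 0.1176×39.966 = 46.9731 per 1000.
Ratio = 55.2398 ÷ 46.9731 = 1.17599.

1.176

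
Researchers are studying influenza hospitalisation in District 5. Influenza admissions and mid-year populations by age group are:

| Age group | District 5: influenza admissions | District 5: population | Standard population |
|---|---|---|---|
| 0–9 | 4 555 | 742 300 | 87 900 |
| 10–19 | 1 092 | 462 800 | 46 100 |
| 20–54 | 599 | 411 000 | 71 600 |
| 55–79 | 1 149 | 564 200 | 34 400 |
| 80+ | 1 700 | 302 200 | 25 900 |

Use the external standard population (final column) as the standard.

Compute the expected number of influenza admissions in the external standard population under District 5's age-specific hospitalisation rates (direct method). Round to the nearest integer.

Age-specific rates per 100 000 for District 5: 613.63, 235.96, 145.74, 203.65, 562.54.
Expected influenza admissions = Σ (standard pop × age-specific rate ÷ 100 000)
= 87 900×613.63/100 000 + 46 100×235.96/100 000 + 71 600×145.74/100 000 + 34 400×203.65/100 000 + 25 900×562.54/100 000
= 539.38 + 108.78 + 104.35 + 70.06 + 145.70 = 968.26.

968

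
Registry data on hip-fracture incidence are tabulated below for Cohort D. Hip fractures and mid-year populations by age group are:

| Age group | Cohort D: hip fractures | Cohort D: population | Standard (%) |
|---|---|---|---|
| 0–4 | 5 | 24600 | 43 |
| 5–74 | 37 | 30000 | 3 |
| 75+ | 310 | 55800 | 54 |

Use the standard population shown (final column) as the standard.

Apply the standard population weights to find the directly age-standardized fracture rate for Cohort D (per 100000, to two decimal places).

Age-specific rates per 100000 for Cohort D: 20.33, 123.33, 555.56.
Standard weights: 0.43, 0.03, 0.54.
Standardized rate: 0.4300×20.33 + 0.0300×123.33 + 0.5400×555.56 = 312.4398 per 100000.

312.44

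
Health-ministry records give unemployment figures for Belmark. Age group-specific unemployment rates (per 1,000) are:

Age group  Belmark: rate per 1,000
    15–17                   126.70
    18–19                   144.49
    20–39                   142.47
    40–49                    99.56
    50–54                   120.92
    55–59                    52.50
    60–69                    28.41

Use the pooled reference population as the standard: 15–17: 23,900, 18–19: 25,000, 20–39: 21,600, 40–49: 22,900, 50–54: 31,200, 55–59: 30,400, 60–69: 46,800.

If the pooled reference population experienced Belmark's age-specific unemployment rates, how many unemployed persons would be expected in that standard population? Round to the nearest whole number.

Expected unemployed persons = Σ (standard pop × age-specific rate ÷ 1,000)
= 23,900×126.70/1,000 + 25,000×144.49/1,000 + 21,600×142.47/1,000 + 22,900×99.56/1,000 + 31,200×120.92/1,000 + 30,400×52.50/1,000 + 46,800×28.41/1,000
= 3028.13 + 3612.25 + 3077.35 + 2279.92 + 3772.70 + 1596.00 + 1329.59 = 18695.95.

18696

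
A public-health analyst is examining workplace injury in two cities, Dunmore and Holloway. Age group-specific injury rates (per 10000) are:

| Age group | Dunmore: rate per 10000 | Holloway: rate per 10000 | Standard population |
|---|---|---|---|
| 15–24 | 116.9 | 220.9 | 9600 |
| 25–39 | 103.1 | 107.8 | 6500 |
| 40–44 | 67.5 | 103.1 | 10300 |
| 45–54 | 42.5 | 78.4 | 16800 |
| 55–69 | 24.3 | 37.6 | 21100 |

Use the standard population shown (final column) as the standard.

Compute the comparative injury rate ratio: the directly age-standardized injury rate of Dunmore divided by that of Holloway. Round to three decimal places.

0.620

Standard total = 64300; weights = 0.1493, 0.1011, 0.1602, 0.2613, 0.3281.
Dunmore: 0.1493×116.9 + 0.1011×103.1 + 0.1602×67.5 + 0.2613×42.5 + 0.3281×24.3 = 57.7663 per 10000.
Holloway: 0.1493×220.9 + 0.1011×107.8 + 0.1602×103.1 + 0.2613×78.4 + 0.3281×37.6 = 93.2154 per 10000.
Ratio = 57.7663 ÷ 93.2154 = 0.61971.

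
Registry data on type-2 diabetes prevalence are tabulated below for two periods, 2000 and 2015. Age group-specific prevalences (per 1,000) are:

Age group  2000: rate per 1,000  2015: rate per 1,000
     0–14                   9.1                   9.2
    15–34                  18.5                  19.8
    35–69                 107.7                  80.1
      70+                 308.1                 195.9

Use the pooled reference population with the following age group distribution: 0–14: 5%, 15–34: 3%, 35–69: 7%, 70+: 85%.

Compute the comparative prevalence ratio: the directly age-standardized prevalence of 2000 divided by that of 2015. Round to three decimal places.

Standard weights: 0.05, 0.03, 0.07, 0.85.
2000: 0.0500×9.1 + 0.0300×18.5 + 0.0700×107.7 + 0.8500×308.1 = 270.4340 per 1,000.
2015: 0.0500×9.2 + 0.0300×19.8 + 0.0700×80.1 + 0.8500×195.9 = 173.1760 per 1,000.
Ratio = 270.4340 ÷ 173.1760 = 1.56161.

1.562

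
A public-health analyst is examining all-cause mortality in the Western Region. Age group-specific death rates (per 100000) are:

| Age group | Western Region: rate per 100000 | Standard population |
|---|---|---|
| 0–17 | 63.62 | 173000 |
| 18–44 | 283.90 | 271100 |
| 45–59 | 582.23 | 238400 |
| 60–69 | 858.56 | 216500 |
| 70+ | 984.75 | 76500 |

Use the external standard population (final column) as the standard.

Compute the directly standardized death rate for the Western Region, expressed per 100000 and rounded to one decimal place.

500.2

Standard total = 975500; weights = 0.1773, 0.2779, 0.2444, 0.2219, 0.0784.
Standardized rate: 0.1773×63.62 + 0.2779×283.90 + 0.2444×582.23 + 0.2219×858.56 + 0.0784×984.75 = 500.2427 per 100000.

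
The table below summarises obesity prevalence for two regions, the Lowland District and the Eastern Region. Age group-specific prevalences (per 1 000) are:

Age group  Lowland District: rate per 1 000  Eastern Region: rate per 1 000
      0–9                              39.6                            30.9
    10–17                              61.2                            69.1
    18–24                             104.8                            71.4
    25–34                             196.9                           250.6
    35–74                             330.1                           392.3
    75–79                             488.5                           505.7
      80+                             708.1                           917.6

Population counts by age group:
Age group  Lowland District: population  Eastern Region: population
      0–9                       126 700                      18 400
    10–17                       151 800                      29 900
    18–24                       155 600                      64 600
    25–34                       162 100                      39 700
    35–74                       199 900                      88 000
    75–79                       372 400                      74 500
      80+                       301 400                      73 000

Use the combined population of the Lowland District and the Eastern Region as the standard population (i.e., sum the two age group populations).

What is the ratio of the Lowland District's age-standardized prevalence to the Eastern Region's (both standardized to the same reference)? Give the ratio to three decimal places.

0.859

Combined standard total = 1 858 000; weights = 0.0781, 0.0978, 0.1185, 0.1086, 0.1550, 0.2405, 0.2015.
The Lowland District: 0.0781×39.6 + 0.0978×61.2 + 0.1185×104.8 + 0.1086×196.9 + 0.1550×330.1 + 0.2405×488.5 + 0.2015×708.1 = 354.2177 per 1 000.
The Eastern Region: 0.0781×30.9 + 0.0978×69.1 + 0.1185×71.4 + 0.1086×250.6 + 0.1550×392.3 + 0.2405×505.7 + 0.2015×917.6 = 412.1757 per 1 000.
Ratio = 354.2177 ÷ 412.1757 = 0.85939.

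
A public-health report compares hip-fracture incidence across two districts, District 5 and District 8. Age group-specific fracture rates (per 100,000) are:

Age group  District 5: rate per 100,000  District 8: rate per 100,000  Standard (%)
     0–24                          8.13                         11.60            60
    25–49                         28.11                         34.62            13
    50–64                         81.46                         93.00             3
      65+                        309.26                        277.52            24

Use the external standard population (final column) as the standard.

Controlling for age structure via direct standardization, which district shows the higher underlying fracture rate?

Standard weights: 0.60, 0.13, 0.03, 0.24.
District 5: 0.6000×8.13 + 0.1300×28.11 + 0.0300×81.46 + 0.2400×309.26 = 85.1985 per 100,000.
District 8: 0.6000×11.60 + 0.1300×34.62 + 0.0300×93.00 + 0.2400×277.52 = 80.8554 per 100,000.

District 5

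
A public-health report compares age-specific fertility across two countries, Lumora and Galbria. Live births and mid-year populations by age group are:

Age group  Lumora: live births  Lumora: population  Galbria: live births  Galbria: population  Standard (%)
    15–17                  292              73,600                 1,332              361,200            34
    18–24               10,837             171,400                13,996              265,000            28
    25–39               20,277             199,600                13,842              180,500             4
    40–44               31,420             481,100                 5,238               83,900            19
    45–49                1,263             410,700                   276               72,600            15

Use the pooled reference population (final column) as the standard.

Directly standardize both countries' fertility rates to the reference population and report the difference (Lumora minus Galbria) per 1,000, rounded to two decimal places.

Age-specific rates per 1,000 for Lumora: 3.967, 63.226, 101.588, 65.309, 3.075.
For Galbria: 3.688, 52.815, 76.687, 62.431, 3.802.
Standard weights: 0.34, 0.28, 0.04, 0.19, 0.15.
Lumora: 0.3400×3.967 + 0.2800×63.226 + 0.0400×101.588 + 0.1900×65.309 + 0.1500×3.075 = 35.9858 per 1,000.
Galbria: 0.3400×3.688 + 0.2800×52.815 + 0.0400×76.687 + 0.1900×62.431 + 0.1500×3.802 = 31.5418 per 1,000.
Difference = 35.9858 − 31.5418 = 4.4440.

4.44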